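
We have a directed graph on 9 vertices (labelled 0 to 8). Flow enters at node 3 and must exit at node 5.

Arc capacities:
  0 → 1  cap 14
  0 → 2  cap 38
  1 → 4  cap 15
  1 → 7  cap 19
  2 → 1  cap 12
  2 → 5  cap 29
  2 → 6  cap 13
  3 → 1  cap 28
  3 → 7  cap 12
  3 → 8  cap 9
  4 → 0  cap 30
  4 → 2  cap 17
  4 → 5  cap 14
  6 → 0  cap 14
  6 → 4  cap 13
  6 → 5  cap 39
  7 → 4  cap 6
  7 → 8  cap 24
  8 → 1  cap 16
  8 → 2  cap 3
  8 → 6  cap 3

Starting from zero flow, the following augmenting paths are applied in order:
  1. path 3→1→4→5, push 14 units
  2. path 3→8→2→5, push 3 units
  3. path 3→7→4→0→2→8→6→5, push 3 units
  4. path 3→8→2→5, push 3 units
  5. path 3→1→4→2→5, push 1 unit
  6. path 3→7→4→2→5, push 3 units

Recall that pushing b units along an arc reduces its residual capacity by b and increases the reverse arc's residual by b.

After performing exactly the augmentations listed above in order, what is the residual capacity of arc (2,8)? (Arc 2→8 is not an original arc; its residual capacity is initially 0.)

after path 1 (3→1→4→5, push 14): res(2,8)=0
after path 2 (3→8→2→5, push 3): res(2,8)=3
after path 3 (3→7→4→0→2→8→6→5, push 3): res(2,8)=0
after path 4 (3→8→2→5, push 3): res(2,8)=3
after path 5 (3→1→4→2→5, push 1): res(2,8)=3
after path 6 (3→7→4→2→5, push 3): res(2,8)=3

Residual capacity of (2,8): 3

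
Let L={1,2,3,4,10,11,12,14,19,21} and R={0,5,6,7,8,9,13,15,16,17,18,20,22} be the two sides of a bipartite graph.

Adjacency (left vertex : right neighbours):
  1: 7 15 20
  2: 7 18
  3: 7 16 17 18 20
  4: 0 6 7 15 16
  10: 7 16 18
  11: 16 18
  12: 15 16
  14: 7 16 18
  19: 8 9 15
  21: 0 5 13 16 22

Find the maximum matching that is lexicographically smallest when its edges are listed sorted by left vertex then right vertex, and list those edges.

Lex-smallest maximum matching: {(1,20), (2,7), (3,17), (4,0), (10,16), (11,18), (12,15), (19,8), (21,5)}

|M| = 9 (so the lex-smallest maximum matching has 9 edges)
process left vertices in ascending order; for each, take the smallest-labelled available neighbour that still permits 9 edges overall, or leave it unmatched if none does
lex-smallest matching: {1-20, 2-7, 3-17, 4-0, 10-16, 11-18, 12-15, 19-8, 21-5}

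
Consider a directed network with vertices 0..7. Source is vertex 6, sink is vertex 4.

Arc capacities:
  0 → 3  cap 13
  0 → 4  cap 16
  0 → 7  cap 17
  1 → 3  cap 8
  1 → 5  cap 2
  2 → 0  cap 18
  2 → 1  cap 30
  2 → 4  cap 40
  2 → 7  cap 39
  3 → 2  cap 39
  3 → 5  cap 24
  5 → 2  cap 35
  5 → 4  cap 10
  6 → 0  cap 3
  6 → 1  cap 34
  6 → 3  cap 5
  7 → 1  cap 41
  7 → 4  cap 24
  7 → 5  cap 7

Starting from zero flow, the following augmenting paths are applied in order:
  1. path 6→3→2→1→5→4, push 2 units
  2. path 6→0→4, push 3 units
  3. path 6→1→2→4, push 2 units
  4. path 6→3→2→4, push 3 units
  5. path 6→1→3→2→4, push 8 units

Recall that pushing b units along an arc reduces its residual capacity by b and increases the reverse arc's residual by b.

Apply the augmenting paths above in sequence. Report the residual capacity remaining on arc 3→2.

after path 1 (6→3→2→1→5→4, push 2): res(3,2)=37
after path 2 (6→0→4, push 3): res(3,2)=37
after path 3 (6→1→2→4, push 2): res(3,2)=37
after path 4 (6→3→2→4, push 3): res(3,2)=34
after path 5 (6→1→3→2→4, push 8): res(3,2)=26

Residual capacity of (3,2): 26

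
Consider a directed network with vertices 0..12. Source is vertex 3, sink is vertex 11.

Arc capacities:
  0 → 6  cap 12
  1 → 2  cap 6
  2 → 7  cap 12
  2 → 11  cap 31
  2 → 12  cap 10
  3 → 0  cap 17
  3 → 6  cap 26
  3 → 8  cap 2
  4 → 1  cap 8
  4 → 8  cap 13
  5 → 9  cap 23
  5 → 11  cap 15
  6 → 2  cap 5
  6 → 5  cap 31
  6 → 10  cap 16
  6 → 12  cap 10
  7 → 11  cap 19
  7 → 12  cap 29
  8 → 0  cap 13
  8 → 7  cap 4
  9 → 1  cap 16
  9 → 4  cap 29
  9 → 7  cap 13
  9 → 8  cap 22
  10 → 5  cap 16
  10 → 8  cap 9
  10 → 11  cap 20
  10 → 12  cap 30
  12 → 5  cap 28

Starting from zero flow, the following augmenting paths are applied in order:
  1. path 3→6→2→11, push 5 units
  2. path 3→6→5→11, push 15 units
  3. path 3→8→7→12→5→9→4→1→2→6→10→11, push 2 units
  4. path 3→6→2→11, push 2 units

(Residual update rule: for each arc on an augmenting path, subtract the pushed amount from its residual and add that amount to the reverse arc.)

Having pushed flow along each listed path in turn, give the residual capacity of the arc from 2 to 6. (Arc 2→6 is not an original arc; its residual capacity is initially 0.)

Residual capacity of (2,6): 5

after path 1 (3→6→2→11, push 5): res(2,6)=5
after path 2 (3→6→5→11, push 15): res(2,6)=5
after path 3 (3→8→7→12→5→9→4→1→2→6→10→11, push 2): res(2,6)=3
after path 4 (3→6→2→11, push 2): res(2,6)=5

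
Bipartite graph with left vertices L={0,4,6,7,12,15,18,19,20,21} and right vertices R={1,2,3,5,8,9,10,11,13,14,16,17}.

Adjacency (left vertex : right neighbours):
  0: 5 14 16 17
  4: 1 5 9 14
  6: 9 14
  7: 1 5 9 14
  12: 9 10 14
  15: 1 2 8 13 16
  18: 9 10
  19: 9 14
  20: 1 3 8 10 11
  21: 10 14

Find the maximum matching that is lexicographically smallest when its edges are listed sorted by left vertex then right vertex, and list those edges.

|M| = 8 (so the lex-smallest maximum matching has 8 edges)
process left vertices in ascending order; for each, take the smallest-labelled available neighbour that still permits 8 edges overall, or leave it unmatched if none does
lex-smallest matching: {0-16, 4-1, 6-9, 7-5, 12-10, 15-2, 19-14, 20-3}

Lex-smallest maximum matching: {(0,16), (4,1), (6,9), (7,5), (12,10), (15,2), (19,14), (20,3)}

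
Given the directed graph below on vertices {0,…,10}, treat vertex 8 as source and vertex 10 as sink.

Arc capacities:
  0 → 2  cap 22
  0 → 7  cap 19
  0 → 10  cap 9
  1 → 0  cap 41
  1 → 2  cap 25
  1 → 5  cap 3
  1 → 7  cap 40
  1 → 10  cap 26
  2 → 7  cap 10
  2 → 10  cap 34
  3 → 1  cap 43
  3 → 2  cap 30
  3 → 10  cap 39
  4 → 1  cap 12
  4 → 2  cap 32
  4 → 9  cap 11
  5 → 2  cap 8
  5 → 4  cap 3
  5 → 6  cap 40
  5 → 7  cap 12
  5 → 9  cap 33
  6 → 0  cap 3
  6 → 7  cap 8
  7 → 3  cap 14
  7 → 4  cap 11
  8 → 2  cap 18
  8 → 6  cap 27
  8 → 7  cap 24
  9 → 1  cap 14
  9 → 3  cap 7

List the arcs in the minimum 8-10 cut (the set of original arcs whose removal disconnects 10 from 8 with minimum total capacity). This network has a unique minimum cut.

Min-cut arcs: {(6,0), (7,3), (7,4), (8,2)} (total capacity 46)

augment #1: 8→2→10 push 18
augment #2: 8→6→0→10 push 3
augment #3: 8→7→3→10 push 14
augment #4: 8→7→4→1→10 push 10
augment #5: 8→6→7→4→1→10 push 1
max flow = 46; residual-reachable set from 8 gives S-side
cut edges (S→T): {(6,0), (7,3), (7,4), (8,2)} total cap 46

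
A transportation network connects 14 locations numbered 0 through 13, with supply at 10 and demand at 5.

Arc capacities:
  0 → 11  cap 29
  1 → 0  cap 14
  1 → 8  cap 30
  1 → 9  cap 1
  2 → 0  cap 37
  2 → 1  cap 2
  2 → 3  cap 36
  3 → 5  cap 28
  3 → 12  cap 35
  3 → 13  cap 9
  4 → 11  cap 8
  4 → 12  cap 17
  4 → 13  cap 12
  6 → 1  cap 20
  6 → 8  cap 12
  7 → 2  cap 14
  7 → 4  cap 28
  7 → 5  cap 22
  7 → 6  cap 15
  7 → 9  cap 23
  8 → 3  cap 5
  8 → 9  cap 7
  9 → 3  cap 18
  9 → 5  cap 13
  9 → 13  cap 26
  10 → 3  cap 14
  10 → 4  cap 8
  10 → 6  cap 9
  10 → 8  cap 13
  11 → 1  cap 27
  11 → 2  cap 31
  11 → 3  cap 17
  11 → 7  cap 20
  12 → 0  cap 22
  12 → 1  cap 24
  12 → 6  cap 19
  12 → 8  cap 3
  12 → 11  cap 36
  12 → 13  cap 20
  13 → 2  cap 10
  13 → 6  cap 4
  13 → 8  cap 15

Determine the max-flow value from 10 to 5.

augment #1: 10→3→5 bottleneck 14, total now 14
augment #2: 10→8→3→5 bottleneck 5, total now 19
augment #3: 10→8→9→5 bottleneck 7, total now 26
augment #4: 10→4→11→3→5 bottleneck 8, total now 34
augment #5: 10→6→1→9→5 bottleneck 1, total now 35
augment #6: 10→6→1→0→11→3→5 bottleneck 1, total now 36
augment #7: 10→6→1→0→11→7→5 bottleneck 7, total now 43

Maximum flow value: 43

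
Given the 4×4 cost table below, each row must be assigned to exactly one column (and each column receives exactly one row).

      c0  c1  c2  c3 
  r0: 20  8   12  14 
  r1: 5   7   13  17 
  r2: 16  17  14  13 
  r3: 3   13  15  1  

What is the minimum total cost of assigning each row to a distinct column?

Minimum assignment cost: 28

optimal assignment: row0→col1 (cost 8), row1→col0 (cost 5), row2→col2 (cost 14), row3→col3 (cost 1)
total = 8 + 5 + 14 + 1 = 28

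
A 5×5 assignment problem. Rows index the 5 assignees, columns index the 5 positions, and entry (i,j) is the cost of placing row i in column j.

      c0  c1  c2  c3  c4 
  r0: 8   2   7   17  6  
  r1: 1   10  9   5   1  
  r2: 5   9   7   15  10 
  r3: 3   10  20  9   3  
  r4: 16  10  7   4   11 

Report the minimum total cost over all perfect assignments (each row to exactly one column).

one of 2 optimal assignments: row0→col1 (cost 2), row1→col0 (cost 1), row2→col2 (cost 7), row3→col4 (cost 3), row4→col3 (cost 4)
total = 2 + 1 + 7 + 3 + 4 = 17

Minimum assignment cost: 17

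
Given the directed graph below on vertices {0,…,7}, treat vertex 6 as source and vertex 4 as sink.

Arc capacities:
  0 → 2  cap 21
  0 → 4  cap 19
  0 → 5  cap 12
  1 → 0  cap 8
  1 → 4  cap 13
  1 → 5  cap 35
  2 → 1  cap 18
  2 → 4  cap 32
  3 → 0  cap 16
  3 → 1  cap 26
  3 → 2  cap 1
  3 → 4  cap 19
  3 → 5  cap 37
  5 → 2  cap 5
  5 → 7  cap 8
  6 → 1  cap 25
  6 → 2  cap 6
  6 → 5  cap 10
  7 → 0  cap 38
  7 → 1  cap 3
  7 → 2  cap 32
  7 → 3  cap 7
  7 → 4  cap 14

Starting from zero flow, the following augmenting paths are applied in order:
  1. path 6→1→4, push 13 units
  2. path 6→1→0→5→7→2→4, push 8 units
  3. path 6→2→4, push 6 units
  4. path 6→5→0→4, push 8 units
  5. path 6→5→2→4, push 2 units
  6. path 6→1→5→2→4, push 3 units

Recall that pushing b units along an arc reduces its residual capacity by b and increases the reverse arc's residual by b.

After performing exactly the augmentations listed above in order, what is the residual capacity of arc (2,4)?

after path 1 (6→1→4, push 13): res(2,4)=32
after path 2 (6→1→0→5→7→2→4, push 8): res(2,4)=24
after path 3 (6→2→4, push 6): res(2,4)=18
after path 4 (6→5→0→4, push 8): res(2,4)=18
after path 5 (6→5→2→4, push 2): res(2,4)=16
after path 6 (6→1→5→2→4, push 3): res(2,4)=13

Residual capacity of (2,4): 13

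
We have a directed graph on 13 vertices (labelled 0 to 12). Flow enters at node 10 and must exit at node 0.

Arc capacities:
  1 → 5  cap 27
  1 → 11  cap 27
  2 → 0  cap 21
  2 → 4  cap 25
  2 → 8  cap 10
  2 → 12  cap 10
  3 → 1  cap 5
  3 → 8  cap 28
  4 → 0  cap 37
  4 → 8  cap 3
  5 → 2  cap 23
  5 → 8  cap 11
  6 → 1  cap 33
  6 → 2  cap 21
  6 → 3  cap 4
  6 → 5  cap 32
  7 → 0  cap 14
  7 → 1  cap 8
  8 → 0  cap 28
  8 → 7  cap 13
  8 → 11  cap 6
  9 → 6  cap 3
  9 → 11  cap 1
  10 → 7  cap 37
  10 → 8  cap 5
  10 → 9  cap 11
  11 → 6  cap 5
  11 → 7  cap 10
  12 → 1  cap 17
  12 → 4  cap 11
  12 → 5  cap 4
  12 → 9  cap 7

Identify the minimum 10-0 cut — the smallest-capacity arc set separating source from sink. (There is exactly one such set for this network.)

Min-cut arcs: {(7,0), (7,1), (9,6), (9,11), (10,8)} (total capacity 31)

augment #1: 10→7→0 push 14
augment #2: 10→8→0 push 5
augment #3: 10→9→6→2→0 push 3
augment #4: 10→7→1→5→2→0 push 8
augment #5: 10→9→11→6→2→0 push 1
max flow = 31; residual-reachable set from 10 gives S-side
cut edges (S→T): {(7,0), (7,1), (9,6), (9,11), (10,8)} total cap 31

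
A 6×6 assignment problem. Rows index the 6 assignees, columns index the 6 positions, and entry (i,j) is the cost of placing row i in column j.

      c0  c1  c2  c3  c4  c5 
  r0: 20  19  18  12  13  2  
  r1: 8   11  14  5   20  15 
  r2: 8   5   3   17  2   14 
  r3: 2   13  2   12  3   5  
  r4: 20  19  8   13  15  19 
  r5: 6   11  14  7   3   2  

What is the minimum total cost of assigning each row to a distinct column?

optimal assignment: row0→col5 (cost 2), row1→col3 (cost 5), row2→col1 (cost 5), row3→col0 (cost 2), row4→col2 (cost 8), row5→col4 (cost 3)
total = 2 + 5 + 5 + 2 + 8 + 3 = 25

Minimum assignment cost: 25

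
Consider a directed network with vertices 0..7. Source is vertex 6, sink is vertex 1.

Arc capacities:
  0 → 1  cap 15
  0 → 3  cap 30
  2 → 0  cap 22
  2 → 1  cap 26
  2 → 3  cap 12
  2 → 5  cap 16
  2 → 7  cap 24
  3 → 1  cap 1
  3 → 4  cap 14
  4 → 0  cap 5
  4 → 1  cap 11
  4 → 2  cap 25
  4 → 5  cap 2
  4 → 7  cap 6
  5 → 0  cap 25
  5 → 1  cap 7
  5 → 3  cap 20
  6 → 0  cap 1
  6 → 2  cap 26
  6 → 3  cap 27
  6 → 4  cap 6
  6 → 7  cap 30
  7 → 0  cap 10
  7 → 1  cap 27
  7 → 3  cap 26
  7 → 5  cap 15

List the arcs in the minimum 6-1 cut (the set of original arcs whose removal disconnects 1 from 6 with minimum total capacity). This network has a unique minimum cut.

augment #1: 6→0→1 push 1
augment #2: 6→2→1 push 26
augment #3: 6→3→1 push 1
augment #4: 6→4→1 push 6
augment #5: 6→7→1 push 27
augment #6: 6→3→4→1 push 5
augment #7: 6→7→0→1 push 3
augment #8: 6→3→4→0→1 push 5
augment #9: 6→3→4→5→1 push 2
augment #10: 6→3→4→2→0→1 push 2
max flow = 78; residual-reachable set from 6 gives S-side
cut edges (S→T): {(3,1), (3,4), (6,0), (6,2), (6,4), (6,7)} total cap 78

Min-cut arcs: {(3,1), (3,4), (6,0), (6,2), (6,4), (6,7)} (total capacity 78)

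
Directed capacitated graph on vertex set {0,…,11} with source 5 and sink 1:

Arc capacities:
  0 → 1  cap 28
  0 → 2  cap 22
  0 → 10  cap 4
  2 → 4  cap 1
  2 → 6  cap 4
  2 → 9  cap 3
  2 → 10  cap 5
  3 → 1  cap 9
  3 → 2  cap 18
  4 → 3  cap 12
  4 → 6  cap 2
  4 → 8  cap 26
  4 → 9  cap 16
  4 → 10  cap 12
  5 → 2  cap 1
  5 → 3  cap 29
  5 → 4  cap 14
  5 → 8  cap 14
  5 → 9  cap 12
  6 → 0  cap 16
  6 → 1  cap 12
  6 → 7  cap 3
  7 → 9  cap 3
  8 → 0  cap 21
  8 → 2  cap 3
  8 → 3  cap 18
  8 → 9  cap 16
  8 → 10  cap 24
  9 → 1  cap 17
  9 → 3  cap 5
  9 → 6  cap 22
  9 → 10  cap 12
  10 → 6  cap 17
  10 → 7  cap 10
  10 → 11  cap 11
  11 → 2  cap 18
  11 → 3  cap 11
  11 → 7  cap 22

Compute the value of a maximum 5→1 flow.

augment #1: 5→3→1 bottleneck 9, total now 9
augment #2: 5→9→1 bottleneck 12, total now 21
augment #3: 5→2→6→1 bottleneck 1, total now 22
augment #4: 5→4→6→1 bottleneck 2, total now 24
augment #5: 5→4→9→1 bottleneck 5, total now 29
augment #6: 5→8→0→1 bottleneck 14, total now 43
augment #7: 5→3→2→6→1 bottleneck 3, total now 46
augment #8: 5→4→8→0→1 bottleneck 7, total now 53
augment #9: 5→3→2→9→6→1 bottleneck 3, total now 56
augment #10: 5→3→2→10→6→1 bottleneck 3, total now 59
augment #11: 5→3→2→10→6→0→1 bottleneck 2, total now 61
augment #12: 5→3→2→4→9→6→0→1 bottleneck 1, total now 62

Maximum flow value: 62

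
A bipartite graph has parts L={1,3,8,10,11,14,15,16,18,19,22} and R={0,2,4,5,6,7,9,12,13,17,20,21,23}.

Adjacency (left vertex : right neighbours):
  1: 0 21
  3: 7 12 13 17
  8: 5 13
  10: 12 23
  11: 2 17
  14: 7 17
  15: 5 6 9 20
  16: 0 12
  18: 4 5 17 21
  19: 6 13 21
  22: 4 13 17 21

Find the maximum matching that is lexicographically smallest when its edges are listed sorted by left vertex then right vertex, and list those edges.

|M| = 11 (so the lex-smallest maximum matching has 11 edges)
process left vertices in ascending order; for each, take the smallest-labelled available neighbour that still permits 11 edges overall, or leave it unmatched if none does
lex-smallest matching: {1-0, 3-7, 8-5, 10-23, 11-2, 14-17, 15-6, 16-12, 18-4, 19-13, 22-21}

Lex-smallest maximum matching: {(1,0), (3,7), (8,5), (10,23), (11,2), (14,17), (15,6), (16,12), (18,4), (19,13), (22,21)}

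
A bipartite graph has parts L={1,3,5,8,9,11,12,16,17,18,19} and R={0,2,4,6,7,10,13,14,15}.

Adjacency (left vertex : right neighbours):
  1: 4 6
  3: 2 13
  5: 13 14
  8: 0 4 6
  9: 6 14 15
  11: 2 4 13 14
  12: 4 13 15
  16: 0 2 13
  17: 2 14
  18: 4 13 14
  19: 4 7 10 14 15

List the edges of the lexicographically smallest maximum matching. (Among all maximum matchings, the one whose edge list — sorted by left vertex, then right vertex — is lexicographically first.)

Lex-smallest maximum matching: {(1,4), (3,2), (5,13), (8,0), (9,6), (11,14), (12,15), (19,7)}

|M| = 8 (so the lex-smallest maximum matching has 8 edges)
process left vertices in ascending order; for each, take the smallest-labelled available neighbour that still permits 8 edges overall, or leave it unmatched if none does
lex-smallest matching: {1-4, 3-2, 5-13, 8-0, 9-6, 11-14, 12-15, 19-7}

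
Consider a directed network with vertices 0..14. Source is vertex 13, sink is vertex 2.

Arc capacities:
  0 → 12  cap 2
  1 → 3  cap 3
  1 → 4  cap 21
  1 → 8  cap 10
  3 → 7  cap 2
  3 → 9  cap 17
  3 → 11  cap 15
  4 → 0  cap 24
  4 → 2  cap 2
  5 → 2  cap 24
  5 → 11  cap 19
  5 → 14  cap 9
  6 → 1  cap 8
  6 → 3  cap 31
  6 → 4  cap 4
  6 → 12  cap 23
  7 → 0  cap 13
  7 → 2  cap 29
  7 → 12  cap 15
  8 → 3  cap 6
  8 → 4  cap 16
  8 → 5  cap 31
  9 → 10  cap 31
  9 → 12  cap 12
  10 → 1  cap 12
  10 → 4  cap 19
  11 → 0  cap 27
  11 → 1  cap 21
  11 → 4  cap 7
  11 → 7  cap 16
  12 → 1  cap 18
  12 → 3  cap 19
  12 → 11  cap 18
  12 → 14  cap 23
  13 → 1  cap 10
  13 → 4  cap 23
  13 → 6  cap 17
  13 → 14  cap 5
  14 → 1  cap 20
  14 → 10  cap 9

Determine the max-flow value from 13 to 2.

Maximum flow value: 30

augment #1: 13→4→2 bottleneck 2, total now 2
augment #2: 13→1→3→7→2 bottleneck 2, total now 4
augment #3: 13→1→8→5→2 bottleneck 8, total now 12
augment #4: 13→6→1→8→5→2 bottleneck 2, total now 14
augment #5: 13→6→3→11→7→2 bottleneck 15, total now 29
augment #6: 13→4→0→12→11→7→2 bottleneck 1, total now 30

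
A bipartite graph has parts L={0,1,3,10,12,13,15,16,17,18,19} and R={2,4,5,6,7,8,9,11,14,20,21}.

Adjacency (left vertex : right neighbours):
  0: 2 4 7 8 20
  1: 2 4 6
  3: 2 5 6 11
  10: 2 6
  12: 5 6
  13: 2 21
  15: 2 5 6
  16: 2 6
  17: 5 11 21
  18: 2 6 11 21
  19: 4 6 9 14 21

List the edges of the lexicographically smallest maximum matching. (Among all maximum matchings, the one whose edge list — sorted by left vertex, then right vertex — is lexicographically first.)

|M| = 8 (so the lex-smallest maximum matching has 8 edges)
process left vertices in ascending order; for each, take the smallest-labelled available neighbour that still permits 8 edges overall, or leave it unmatched if none does
lex-smallest matching: {0-7, 1-4, 3-2, 10-6, 12-5, 13-21, 17-11, 19-9}

Lex-smallest maximum matching: {(0,7), (1,4), (3,2), (10,6), (12,5), (13,21), (17,11), (19,9)}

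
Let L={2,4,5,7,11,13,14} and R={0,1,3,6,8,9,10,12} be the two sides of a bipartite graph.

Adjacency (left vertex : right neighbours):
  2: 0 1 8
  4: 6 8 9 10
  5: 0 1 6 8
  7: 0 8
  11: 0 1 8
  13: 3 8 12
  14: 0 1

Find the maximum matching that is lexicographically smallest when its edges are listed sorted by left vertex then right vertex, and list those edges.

|M| = 6 (so the lex-smallest maximum matching has 6 edges)
process left vertices in ascending order; for each, take the smallest-labelled available neighbour that still permits 6 edges overall, or leave it unmatched if none does
lex-smallest matching: {2-0, 4-9, 5-6, 7-8, 11-1, 13-3}

Lex-smallest maximum matching: {(2,0), (4,9), (5,6), (7,8), (11,1), (13,3)}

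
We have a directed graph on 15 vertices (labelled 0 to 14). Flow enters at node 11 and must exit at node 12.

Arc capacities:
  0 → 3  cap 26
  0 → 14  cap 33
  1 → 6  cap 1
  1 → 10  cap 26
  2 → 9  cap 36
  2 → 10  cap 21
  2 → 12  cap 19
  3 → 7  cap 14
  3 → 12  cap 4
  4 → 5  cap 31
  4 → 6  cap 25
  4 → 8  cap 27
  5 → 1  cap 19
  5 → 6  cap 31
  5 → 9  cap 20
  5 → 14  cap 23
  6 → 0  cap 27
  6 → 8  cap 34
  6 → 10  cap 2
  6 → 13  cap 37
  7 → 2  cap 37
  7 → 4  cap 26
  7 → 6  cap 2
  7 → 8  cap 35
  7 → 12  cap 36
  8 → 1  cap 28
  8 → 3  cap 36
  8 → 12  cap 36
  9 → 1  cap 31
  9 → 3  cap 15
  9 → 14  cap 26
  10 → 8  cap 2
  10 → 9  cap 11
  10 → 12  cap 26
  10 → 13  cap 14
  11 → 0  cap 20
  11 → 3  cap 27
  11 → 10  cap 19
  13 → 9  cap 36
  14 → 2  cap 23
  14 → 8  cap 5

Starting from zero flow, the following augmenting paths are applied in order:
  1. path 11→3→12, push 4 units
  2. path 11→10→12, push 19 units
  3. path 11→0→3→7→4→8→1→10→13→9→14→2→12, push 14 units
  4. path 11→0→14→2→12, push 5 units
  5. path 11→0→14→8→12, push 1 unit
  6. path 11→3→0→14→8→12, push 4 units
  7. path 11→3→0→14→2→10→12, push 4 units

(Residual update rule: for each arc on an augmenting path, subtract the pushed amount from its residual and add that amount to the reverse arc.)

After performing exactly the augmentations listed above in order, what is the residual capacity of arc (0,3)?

after path 1 (11→3→12, push 4): res(0,3)=26
after path 2 (11→10→12, push 19): res(0,3)=26
after path 3 (11→0→3→7→4→8→1→10→13→9→14→2→12, push 14): res(0,3)=12
after path 4 (11→0→14→2→12, push 5): res(0,3)=12
after path 5 (11→0→14→8→12, push 1): res(0,3)=12
after path 6 (11→3→0→14→8→12, push 4): res(0,3)=16
after path 7 (11→3→0→14→2→10→12, push 4): res(0,3)=20

Residual capacity of (0,3): 20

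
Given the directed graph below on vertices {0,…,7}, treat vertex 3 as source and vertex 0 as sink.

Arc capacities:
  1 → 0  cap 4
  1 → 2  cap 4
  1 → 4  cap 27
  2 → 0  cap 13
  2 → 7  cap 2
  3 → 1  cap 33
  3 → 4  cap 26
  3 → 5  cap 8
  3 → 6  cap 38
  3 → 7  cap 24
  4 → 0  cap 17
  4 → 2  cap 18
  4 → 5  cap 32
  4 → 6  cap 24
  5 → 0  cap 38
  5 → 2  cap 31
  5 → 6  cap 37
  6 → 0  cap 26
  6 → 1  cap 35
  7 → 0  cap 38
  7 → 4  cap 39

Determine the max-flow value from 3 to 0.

Maximum flow value: 119

augment #1: 3→1→0 bottleneck 4, total now 4
augment #2: 3→4→0 bottleneck 17, total now 21
augment #3: 3→5→0 bottleneck 8, total now 29
augment #4: 3→6→0 bottleneck 26, total now 55
augment #5: 3→7→0 bottleneck 24, total now 79
augment #6: 3→1→2→0 bottleneck 4, total now 83
augment #7: 3→4→2→0 bottleneck 9, total now 92
augment #8: 3→1→4→5→0 bottleneck 25, total now 117
augment #9: 3→6→1→4→5→0 bottleneck 2, total now 119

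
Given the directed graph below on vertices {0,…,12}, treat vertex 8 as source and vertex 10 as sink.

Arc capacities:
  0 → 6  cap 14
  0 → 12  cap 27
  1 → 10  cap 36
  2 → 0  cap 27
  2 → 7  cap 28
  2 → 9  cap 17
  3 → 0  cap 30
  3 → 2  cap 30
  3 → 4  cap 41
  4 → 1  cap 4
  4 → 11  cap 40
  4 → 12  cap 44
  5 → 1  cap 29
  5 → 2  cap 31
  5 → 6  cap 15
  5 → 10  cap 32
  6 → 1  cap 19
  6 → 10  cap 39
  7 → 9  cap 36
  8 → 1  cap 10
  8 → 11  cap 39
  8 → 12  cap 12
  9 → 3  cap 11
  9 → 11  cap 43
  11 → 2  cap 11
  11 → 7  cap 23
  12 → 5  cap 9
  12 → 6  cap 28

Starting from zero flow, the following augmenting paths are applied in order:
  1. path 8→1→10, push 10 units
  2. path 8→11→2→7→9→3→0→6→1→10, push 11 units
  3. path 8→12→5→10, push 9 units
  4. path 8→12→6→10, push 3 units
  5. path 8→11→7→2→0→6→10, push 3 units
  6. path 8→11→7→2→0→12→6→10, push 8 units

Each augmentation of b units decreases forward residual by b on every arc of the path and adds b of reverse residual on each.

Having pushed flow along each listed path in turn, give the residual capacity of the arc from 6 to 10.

after path 1 (8→1→10, push 10): res(6,10)=39
after path 2 (8→11→2→7→9→3→0→6→1→10, push 11): res(6,10)=39
after path 3 (8→12→5→10, push 9): res(6,10)=39
after path 4 (8→12→6→10, push 3): res(6,10)=36
after path 5 (8→11→7→2→0→6→10, push 3): res(6,10)=33
after path 6 (8→11→7→2→0→12→6→10, push 8): res(6,10)=25

Residual capacity of (6,10): 25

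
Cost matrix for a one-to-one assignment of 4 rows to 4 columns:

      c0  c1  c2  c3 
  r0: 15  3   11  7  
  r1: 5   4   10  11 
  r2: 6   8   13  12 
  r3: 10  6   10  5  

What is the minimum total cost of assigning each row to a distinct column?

optimal assignment: row0→col1 (cost 3), row1→col2 (cost 10), row2→col0 (cost 6), row3→col3 (cost 5)
total = 3 + 10 + 6 + 5 = 24

Minimum assignment cost: 24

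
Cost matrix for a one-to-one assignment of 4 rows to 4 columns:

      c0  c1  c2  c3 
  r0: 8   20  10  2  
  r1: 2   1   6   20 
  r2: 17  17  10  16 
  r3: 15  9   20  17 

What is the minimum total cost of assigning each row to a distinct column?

optimal assignment: row0→col3 (cost 2), row1→col0 (cost 2), row2→col2 (cost 10), row3→col1 (cost 9)
total = 2 + 2 + 10 + 9 = 23

Minimum assignment cost: 23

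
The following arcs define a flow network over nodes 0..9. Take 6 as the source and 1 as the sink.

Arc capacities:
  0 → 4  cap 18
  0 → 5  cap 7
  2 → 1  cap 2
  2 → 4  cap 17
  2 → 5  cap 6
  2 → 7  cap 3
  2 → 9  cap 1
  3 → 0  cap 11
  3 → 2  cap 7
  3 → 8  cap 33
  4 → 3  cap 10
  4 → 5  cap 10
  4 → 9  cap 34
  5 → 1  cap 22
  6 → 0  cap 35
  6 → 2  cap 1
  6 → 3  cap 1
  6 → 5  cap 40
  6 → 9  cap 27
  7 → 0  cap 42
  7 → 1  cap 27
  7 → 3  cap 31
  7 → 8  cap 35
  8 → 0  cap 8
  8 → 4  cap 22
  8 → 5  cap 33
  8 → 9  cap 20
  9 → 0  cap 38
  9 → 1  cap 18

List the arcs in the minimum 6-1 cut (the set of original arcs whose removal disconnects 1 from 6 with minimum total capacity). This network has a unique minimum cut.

Min-cut arcs: {(2,1), (2,7), (5,1), (9,1)} (total capacity 45)

augment #1: 6→2→1 push 1
augment #2: 6→5→1 push 22
augment #3: 6→9→1 push 18
augment #4: 6→3→2→1 push 1
augment #5: 6→0→4→3→2→7→1 push 3
max flow = 45; residual-reachable set from 6 gives S-side
cut edges (S→T): {(2,1), (2,7), (5,1), (9,1)} total cap 45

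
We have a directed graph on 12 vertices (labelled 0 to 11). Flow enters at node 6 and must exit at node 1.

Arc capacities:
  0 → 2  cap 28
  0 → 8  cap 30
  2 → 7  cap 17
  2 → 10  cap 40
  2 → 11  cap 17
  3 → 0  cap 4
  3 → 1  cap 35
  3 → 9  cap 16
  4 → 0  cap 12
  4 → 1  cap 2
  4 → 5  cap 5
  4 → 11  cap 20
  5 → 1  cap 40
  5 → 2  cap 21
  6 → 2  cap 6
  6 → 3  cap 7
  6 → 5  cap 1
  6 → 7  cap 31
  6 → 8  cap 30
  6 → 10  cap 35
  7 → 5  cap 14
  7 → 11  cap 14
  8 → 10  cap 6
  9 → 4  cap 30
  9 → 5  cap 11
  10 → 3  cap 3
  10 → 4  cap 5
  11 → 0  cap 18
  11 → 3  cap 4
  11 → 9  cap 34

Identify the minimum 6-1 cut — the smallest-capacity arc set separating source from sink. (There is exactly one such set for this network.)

augment #1: 6→3→1 push 7
augment #2: 6→5→1 push 1
augment #3: 6→7→5→1 push 14
augment #4: 6→10→3→1 push 3
augment #5: 6→10→4→1 push 2
augment #6: 6→2→11→3→1 push 4
augment #7: 6→10→4→5→1 push 3
augment #8: 6→2→11→9→5→1 push 2
augment #9: 6→7→11→9→5→1 push 9
augment #10: 6→7→11→9→4→5→1 push 2
max flow = 47; residual-reachable set from 6 gives S-side
cut edges (S→T): {(4,1), (4,5), (6,3), (6,5), (7,5), (9,5), (10,3), (11,3)} total cap 47

Min-cut arcs: {(4,1), (4,5), (6,3), (6,5), (7,5), (9,5), (10,3), (11,3)} (total capacity 47)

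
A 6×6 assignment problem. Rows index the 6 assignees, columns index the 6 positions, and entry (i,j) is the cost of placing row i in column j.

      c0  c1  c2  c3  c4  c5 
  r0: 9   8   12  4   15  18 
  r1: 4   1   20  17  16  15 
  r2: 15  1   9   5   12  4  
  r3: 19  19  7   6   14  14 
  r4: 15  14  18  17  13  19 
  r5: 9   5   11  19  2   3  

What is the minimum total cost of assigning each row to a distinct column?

Minimum assignment cost: 32

optimal assignment: row0→col3 (cost 4), row1→col0 (cost 4), row2→col1 (cost 1), row3→col2 (cost 7), row4→col4 (cost 13), row5→col5 (cost 3)
total = 4 + 4 + 1 + 7 + 13 + 3 = 32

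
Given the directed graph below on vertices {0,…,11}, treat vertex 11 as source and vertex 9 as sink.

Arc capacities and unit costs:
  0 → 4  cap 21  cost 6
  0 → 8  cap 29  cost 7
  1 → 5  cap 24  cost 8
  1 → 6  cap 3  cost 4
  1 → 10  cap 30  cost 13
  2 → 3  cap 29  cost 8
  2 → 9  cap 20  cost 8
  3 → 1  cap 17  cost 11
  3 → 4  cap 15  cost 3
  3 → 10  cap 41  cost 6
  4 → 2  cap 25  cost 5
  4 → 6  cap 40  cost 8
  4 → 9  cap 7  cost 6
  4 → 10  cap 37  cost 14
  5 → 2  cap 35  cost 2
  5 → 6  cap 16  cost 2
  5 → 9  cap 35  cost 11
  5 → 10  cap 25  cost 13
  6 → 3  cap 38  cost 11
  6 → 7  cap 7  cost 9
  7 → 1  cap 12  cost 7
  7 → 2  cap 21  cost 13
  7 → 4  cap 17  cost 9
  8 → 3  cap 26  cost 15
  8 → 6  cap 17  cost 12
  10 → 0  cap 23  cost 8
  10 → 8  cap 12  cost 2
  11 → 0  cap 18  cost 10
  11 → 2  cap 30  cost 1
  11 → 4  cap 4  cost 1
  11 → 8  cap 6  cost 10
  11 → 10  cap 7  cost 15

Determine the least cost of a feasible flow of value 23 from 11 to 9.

shortest-cost path #1: 11→4→9 push 4 @ unit cost 7 (adds 28)
shortest-cost path #2: 11→2→9 push 19 @ unit cost 9 (adds 171)
total cost = 199

Minimum cost for 23 units: 199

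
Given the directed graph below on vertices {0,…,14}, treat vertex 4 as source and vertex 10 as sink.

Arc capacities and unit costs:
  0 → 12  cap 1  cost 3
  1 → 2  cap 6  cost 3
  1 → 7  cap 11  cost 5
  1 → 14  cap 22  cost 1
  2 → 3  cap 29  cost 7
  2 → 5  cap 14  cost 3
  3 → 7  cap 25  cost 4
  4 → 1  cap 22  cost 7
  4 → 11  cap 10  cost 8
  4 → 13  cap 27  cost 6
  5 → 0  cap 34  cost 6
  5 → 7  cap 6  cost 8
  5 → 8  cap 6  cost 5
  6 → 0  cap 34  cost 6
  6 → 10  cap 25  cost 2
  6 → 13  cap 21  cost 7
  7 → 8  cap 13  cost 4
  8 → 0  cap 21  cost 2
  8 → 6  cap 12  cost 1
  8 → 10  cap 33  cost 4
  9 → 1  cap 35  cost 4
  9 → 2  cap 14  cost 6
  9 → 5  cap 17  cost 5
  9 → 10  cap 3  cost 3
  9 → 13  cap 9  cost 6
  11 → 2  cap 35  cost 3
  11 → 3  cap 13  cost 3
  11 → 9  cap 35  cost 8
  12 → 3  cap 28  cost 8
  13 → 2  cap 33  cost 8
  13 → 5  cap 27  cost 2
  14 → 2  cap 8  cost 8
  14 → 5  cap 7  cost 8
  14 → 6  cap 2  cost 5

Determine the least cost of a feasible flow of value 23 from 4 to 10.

Minimum cost for 23 units: 420

shortest-cost path #1: 4→1→14→6→10 push 2 @ unit cost 15 (adds 30)
shortest-cost path #2: 4→13→5→8→6→10 push 6 @ unit cost 16 (adds 96)
shortest-cost path #3: 4→11→9→10 push 3 @ unit cost 19 (adds 57)
shortest-cost path #4: 4→1→7→8→6→10 push 6 @ unit cost 19 (adds 114)
shortest-cost path #5: 4→1→7→8→10 push 5 @ unit cost 20 (adds 100)
shortest-cost path #6: 4→11→3→7→8→10 push 1 @ unit cost 23 (adds 23)
total cost = 420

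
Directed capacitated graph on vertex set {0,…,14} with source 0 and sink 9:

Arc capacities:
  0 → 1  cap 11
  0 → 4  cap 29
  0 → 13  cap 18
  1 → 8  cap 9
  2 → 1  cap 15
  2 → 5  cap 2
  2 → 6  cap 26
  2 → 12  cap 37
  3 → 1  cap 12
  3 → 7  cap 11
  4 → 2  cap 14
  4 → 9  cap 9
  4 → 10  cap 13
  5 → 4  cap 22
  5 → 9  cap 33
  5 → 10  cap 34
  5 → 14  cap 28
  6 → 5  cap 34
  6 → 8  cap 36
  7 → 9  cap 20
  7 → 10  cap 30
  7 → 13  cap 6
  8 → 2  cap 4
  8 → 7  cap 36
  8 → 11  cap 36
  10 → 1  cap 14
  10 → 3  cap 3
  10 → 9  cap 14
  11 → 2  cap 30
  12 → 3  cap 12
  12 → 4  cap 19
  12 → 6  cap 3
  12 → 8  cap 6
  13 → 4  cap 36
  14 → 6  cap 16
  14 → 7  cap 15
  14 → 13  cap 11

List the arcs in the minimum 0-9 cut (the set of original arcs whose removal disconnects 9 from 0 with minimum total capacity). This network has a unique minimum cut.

Min-cut arcs: {(1,8), (4,2), (4,9), (4,10)} (total capacity 45)

augment #1: 0→4→9 push 9
augment #2: 0→4→10→9 push 13
augment #3: 0→1→8→7→9 push 9
augment #4: 0→4→2→5→9 push 2
augment #5: 0→4→2→6→5→9 push 5
augment #6: 0→13→4→2→6→5→9 push 7
max flow = 45; residual-reachable set from 0 gives S-side
cut edges (S→T): {(1,8), (4,2), (4,9), (4,10)} total cap 45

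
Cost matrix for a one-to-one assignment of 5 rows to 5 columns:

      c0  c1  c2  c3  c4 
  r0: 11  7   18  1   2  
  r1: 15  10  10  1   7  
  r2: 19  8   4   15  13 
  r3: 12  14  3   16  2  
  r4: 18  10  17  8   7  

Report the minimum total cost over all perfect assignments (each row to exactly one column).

Minimum assignment cost: 28

optimal assignment: row0→col0 (cost 11), row1→col3 (cost 1), row2→col2 (cost 4), row3→col4 (cost 2), row4→col1 (cost 10)
total = 11 + 1 + 4 + 2 + 10 = 28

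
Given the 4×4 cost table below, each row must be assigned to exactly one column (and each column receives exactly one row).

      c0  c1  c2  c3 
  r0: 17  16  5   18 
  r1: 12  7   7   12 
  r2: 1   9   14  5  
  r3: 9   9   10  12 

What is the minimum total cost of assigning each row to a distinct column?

Minimum assignment cost: 25

optimal assignment: row0→col2 (cost 5), row1→col1 (cost 7), row2→col0 (cost 1), row3→col3 (cost 12)
total = 5 + 7 + 1 + 12 = 25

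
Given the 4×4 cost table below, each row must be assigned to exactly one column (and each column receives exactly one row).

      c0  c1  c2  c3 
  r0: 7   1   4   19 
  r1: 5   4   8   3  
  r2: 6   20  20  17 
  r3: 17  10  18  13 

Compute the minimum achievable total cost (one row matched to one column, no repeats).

optimal assignment: row0→col2 (cost 4), row1→col3 (cost 3), row2→col0 (cost 6), row3→col1 (cost 10)
total = 4 + 3 + 6 + 10 = 23

Minimum assignment cost: 23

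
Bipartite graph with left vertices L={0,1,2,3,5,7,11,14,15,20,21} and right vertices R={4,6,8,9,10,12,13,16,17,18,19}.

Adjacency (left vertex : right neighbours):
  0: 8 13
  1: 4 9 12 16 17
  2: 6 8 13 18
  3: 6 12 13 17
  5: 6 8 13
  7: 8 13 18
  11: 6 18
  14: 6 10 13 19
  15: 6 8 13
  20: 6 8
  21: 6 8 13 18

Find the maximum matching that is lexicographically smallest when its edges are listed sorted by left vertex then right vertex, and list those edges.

|M| = 7 (so the lex-smallest maximum matching has 7 edges)
process left vertices in ascending order; for each, take the smallest-labelled available neighbour that still permits 7 edges overall, or leave it unmatched if none does
lex-smallest matching: {0-8, 1-4, 2-6, 3-12, 5-13, 7-18, 14-10}

Lex-smallest maximum matching: {(0,8), (1,4), (2,6), (3,12), (5,13), (7,18), (14,10)}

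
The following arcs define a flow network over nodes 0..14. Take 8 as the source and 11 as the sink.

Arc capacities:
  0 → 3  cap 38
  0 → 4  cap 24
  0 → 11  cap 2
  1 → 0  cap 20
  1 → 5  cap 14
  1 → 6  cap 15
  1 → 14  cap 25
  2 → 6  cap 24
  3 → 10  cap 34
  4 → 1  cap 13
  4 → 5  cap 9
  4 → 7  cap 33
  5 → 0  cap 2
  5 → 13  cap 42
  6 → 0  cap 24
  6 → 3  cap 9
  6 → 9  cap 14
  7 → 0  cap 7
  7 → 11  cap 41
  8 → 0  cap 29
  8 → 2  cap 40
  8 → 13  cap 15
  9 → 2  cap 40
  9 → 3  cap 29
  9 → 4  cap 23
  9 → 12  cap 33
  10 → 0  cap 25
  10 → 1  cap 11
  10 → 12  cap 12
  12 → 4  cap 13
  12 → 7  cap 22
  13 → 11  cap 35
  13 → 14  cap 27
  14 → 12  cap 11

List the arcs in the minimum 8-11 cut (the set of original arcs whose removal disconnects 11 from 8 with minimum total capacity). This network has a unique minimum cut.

augment #1: 8→0→11 push 2
augment #2: 8→13→11 push 15
augment #3: 8→0→4→7→11 push 24
augment #4: 8→0→3→10→12→7→11 push 3
augment #5: 8→2→6→9→4→7→11 push 9
augment #6: 8→2→6→9→12→7→11 push 5
augment #7: 8→2→6→3→10→1→5→13→11 push 9
augment #8: 8→2→6→0→3→10→1→5→13→11 push 1
max flow = 68; residual-reachable set from 8 gives S-side
cut edges (S→T): {(2,6), (8,0), (8,13)} total cap 68

Min-cut arcs: {(2,6), (8,0), (8,13)} (total capacity 68)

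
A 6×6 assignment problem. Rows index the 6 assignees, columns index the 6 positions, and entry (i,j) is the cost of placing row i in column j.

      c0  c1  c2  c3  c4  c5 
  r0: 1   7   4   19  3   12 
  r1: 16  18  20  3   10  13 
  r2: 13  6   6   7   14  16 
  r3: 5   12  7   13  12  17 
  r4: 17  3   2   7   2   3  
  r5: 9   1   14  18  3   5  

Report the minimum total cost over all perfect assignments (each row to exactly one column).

optimal assignment: row0→col4 (cost 3), row1→col3 (cost 3), row2→col2 (cost 6), row3→col0 (cost 5), row4→col5 (cost 3), row5→col1 (cost 1)
total = 3 + 3 + 6 + 5 + 3 + 1 = 21

Minimum assignment cost: 21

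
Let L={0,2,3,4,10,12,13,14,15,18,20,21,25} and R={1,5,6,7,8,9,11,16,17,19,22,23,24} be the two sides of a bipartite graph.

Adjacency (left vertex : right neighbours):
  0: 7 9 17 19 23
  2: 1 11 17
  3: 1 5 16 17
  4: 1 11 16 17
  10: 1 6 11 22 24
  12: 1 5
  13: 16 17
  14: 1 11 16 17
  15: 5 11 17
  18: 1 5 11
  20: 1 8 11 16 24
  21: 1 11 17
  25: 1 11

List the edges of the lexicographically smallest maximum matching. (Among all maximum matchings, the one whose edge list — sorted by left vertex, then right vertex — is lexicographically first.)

Lex-smallest maximum matching: {(0,7), (2,1), (3,5), (4,11), (10,6), (13,16), (14,17), (20,8)}

|M| = 8 (so the lex-smallest maximum matching has 8 edges)
process left vertices in ascending order; for each, take the smallest-labelled available neighbour that still permits 8 edges overall, or leave it unmatched if none does
lex-smallest matching: {0-7, 2-1, 3-5, 4-11, 10-6, 13-16, 14-17, 20-8}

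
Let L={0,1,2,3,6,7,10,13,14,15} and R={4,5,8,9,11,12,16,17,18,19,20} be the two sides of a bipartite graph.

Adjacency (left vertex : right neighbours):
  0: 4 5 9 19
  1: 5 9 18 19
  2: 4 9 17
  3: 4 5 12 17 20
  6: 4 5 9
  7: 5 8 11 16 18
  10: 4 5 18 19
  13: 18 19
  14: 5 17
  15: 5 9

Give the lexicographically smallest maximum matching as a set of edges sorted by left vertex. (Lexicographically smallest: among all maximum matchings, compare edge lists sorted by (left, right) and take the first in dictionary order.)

|M| = 8 (so the lex-smallest maximum matching has 8 edges)
process left vertices in ascending order; for each, take the smallest-labelled available neighbour that still permits 8 edges overall, or leave it unmatched if none does
lex-smallest matching: {0-4, 1-5, 2-9, 3-12, 7-8, 10-18, 13-19, 14-17}

Lex-smallest maximum matching: {(0,4), (1,5), (2,9), (3,12), (7,8), (10,18), (13,19), (14,17)}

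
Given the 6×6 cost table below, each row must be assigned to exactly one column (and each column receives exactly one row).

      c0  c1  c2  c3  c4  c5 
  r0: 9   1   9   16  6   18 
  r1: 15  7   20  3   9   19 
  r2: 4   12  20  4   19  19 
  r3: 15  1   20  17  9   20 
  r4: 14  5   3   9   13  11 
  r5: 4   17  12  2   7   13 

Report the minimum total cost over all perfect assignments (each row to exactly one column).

optimal assignment: row0→col4 (cost 6), row1→col3 (cost 3), row2→col0 (cost 4), row3→col1 (cost 1), row4→col2 (cost 3), row5→col5 (cost 13)
total = 6 + 3 + 4 + 1 + 3 + 13 = 30

Minimum assignment cost: 30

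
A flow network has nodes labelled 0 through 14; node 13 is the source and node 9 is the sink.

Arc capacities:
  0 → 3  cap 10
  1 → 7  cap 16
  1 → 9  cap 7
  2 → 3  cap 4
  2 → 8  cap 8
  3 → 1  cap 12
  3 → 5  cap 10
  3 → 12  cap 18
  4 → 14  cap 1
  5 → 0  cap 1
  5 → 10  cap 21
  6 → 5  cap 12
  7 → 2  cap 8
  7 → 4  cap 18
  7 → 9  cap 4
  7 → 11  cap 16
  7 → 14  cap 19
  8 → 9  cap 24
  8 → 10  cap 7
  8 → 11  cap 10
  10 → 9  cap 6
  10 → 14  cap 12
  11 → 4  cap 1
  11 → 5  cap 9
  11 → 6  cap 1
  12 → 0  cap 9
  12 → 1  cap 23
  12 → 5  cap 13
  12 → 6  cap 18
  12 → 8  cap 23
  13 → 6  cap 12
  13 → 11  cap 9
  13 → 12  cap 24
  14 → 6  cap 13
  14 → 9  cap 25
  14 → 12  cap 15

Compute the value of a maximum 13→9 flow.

augment #1: 13→12→1→9 bottleneck 7, total now 7
augment #2: 13→12→8→9 bottleneck 17, total now 24
augment #3: 13→6→5→10→9 bottleneck 6, total now 30
augment #4: 13→11→4→14→9 bottleneck 1, total now 31
augment #5: 13→6→5→10→14→9 bottleneck 6, total now 37
augment #6: 13→11→5→10→14→9 bottleneck 6, total now 43
augment #7: 13→11→5→0→3→1→7→9 bottleneck 1, total now 44

Maximum flow value: 44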